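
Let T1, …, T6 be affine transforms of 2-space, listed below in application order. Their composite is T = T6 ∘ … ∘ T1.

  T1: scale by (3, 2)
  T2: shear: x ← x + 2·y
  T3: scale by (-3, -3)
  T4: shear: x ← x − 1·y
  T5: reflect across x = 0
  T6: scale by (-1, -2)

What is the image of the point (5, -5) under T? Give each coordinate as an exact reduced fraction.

T1 scale by (3, 2): (5, -5) → (15, -10)
T2 shear: x ← x + 2·y: (15, -10) → (-5, -10)
T3 scale by (-3, -3): (-5, -10) → (15, 30)
T4 shear: x ← x − 1·y: (15, 30) → (-15, 30)
T5 reflect across x = 0: (-15, 30) → (15, 30)
T6 scale by (-1, -2): (15, 30) → (-15, -60)

T(p) = (-15, -60)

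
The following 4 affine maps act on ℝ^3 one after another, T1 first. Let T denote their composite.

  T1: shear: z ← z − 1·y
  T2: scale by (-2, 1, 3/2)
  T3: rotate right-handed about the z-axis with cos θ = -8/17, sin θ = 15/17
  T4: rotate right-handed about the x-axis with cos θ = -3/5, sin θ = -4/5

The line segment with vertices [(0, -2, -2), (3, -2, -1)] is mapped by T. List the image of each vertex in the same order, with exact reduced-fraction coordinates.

T1 shear: z ← z − 1·y: (0, -2, -2) → (0, -2, 0); (3, -2, -1) → (3, -2, 1)
T2 scale by (-2, 1, 3/2): (0, -2, 0) → (0, -2, 0); (3, -2, 1) → (-6, -2, 3/2)
T3 rotate right-handed about the z-axis with cos θ = -8/17, sin θ = 15/17: (0, -2, 0) → (30/17, 16/17, 0); (-6, -2, 3/2) → (78/17, -74/17, 3/2)
T4 rotate right-handed about the x-axis with cos θ = -3/5, sin θ = -4/5: (30/17, 16/17, 0) → (30/17, -48/85, -64/85); (78/17, -74/17, 3/2) → (78/17, 324/85, 439/170)

image vertices: (30/17, -48/85, -64/85), (78/17, 324/85, 439/170)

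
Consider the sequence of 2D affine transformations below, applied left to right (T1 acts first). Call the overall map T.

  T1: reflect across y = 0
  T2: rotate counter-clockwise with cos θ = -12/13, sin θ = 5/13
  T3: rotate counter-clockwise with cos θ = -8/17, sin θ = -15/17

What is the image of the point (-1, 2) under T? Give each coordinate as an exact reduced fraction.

T1 reflect across y = 0: (-1, 2) → (-1, -2)
T2 rotate counter-clockwise with cos θ = -12/13, sin θ = 5/13: (-1, -2) → (22/13, 19/13)
T3 rotate counter-clockwise with cos θ = -8/17, sin θ = -15/17: (22/13, 19/13) → (109/221, -482/221)

T(p) = (109/221, -482/221)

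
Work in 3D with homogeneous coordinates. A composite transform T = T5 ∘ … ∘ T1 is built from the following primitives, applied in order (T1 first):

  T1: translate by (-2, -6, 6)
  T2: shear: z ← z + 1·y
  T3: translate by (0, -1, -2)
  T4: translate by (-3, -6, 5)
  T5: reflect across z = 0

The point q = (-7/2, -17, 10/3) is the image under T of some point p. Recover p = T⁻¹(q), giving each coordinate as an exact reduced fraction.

T1 = [1 0 0 -2; 0 1 0 -6; 0 0 1 6; 0 0 0 1]
T2·T1 = [1 0 0 -2; 0 1 0 -6; 0 1 1 0; 0 0 0 1]
T3·…·T1 = [1 0 0 -2; 0 1 0 -7; 0 1 1 -2; 0 0 0 1]
T4·…·T1 = [1 0 0 -5; 0 1 0 -13; 0 1 1 3; 0 0 0 1]
T5·…·T1 = [1 0 0 -5; 0 1 0 -13; 0 -1 -1 -3; 0 0 0 1]
det M = -1; M⁻¹ = [1 0 0 5; 0 1 0 13; 0 -1 -1 -16; 0 0 0 1]
M⁻¹ · (-7/2, -17, 10/3)ᵀ = (3/2, -4, -7/3)ᵀ

p = (3/2, -4, -7/3)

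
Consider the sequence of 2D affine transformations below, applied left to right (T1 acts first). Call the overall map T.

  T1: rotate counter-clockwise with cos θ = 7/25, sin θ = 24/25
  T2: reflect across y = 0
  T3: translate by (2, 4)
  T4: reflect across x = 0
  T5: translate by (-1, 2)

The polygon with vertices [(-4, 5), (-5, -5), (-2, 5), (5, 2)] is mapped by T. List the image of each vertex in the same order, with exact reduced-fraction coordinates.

T1 rotate counter-clockwise with cos θ = 7/25, sin θ = 24/25: (-4, 5) → (-148/25, -61/25); (-5, -5) → (17/5, -31/5); (-2, 5) → (-134/25, -13/25); (5, 2) → (-13/25, 134/25)
T2 reflect across y = 0: (-148/25, -61/25) → (-148/25, 61/25); (17/5, -31/5) → (17/5, 31/5); (-134/25, -13/25) → (-134/25, 13/25); (-13/25, 134/25) → (-13/25, -134/25)
T3 translate by (2, 4): (-148/25, 61/25) → (-98/25, 161/25); (17/5, 31/5) → (27/5, 51/5); (-134/25, 13/25) → (-84/25, 113/25); (-13/25, -134/25) → (37/25, -34/25)
T4 reflect across x = 0: (-98/25, 161/25) → (98/25, 161/25); (27/5, 51/5) → (-27/5, 51/5); (-84/25, 113/25) → (84/25, 113/25); (37/25, -34/25) → (-37/25, -34/25)
T5 translate by (-1, 2): (98/25, 161/25) → (73/25, 211/25); (-27/5, 51/5) → (-32/5, 61/5); (84/25, 113/25) → (59/25, 163/25); (-37/25, -34/25) → (-62/25, 16/25)

image vertices: (73/25, 211/25), (-32/5, 61/5), (59/25, 163/25), (-62/25, 16/25)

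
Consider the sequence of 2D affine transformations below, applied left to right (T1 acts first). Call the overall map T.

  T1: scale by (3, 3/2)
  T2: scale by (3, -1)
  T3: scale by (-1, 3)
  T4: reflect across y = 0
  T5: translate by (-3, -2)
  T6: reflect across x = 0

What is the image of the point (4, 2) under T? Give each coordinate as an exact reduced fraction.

T(p) = (39, 7)

T1 scale by (3, 3/2): (4, 2) → (12, 3)
T2 scale by (3, -1): (12, 3) → (36, -3)
T3 scale by (-1, 3): (36, -3) → (-36, -9)
T4 reflect across y = 0: (-36, -9) → (-36, 9)
T5 translate by (-3, -2): (-36, 9) → (-39, 7)
T6 reflect across x = 0: (-39, 7) → (39, 7)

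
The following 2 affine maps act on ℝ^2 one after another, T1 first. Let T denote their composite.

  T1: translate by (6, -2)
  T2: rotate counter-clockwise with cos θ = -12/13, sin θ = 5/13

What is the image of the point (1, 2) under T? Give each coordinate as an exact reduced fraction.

T(p) = (-84/13, 35/13)

T1 translate by (6, -2): (1, 2) → (7, 0)
T2 rotate counter-clockwise with cos θ = -12/13, sin θ = 5/13: (7, 0) → (-84/13, 35/13)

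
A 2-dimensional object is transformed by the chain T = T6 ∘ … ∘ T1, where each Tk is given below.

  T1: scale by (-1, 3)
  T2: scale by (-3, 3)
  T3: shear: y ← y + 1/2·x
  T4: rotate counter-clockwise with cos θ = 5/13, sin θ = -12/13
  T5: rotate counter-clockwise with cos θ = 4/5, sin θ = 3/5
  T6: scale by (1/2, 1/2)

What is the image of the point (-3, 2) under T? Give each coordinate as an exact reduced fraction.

T1 scale by (-1, 3): (-3, 2) → (3, 6)
T2 scale by (-3, 3): (3, 6) → (-9, 18)
T3 shear: y ← y + 1/2·x: (-9, 18) → (-9, 27/2)
T4 rotate counter-clockwise with cos θ = 5/13, sin θ = -12/13: (-9, 27/2) → (9, 27/2)
T5 rotate counter-clockwise with cos θ = 4/5, sin θ = 3/5: (9, 27/2) → (-9/10, 81/5)
T6 scale by (1/2, 1/2): (-9/10, 81/5) → (-9/20, 81/10)

T(p) = (-9/20, 81/10)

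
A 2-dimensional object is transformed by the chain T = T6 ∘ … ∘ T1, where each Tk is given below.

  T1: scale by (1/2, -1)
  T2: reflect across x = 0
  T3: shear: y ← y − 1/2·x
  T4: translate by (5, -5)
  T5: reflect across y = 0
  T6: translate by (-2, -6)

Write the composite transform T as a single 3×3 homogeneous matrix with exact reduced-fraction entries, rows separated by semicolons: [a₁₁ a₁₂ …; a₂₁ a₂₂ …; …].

T1 = [1/2 0 0; 0 -1 0; 0 0 1]
T2·T1 = [-1/2 0 0; 0 -1 0; 0 0 1]
T3·…·T1 = [-1/2 0 0; 1/4 -1 0; 0 0 1]
T4·…·T1 = [-1/2 0 5; 1/4 -1 -5; 0 0 1]
T5·…·T1 = [-1/2 0 5; -1/4 1 5; 0 0 1]
T6·…·T1 = [-1/2 0 3; -1/4 1 -1; 0 0 1]

T = [-1/2 0 3; -1/4 1 -1; 0 0 1]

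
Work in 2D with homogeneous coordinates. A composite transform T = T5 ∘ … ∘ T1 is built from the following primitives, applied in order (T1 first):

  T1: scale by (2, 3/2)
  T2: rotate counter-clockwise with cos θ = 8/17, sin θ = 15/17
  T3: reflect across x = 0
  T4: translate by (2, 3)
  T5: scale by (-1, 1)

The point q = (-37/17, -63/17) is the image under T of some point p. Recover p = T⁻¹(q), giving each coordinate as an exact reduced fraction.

T1 = [2 0 0; 0 3/2 0; 0 0 1]
T2·T1 = [16/17 -45/34 0; 30/17 12/17 0; 0 0 1]
T3·…·T1 = [-16/17 45/34 0; 30/17 12/17 0; 0 0 1]
T4·…·T1 = [-16/17 45/34 2; 30/17 12/17 3; 0 0 1]
T5·…·T1 = [16/17 -45/34 -2; 30/17 12/17 3; 0 0 1]
det M = 3; M⁻¹ = [4/17 15/34 -29/34; -10/17 16/51 -36/17; 0 0 1]
M⁻¹ · (-37/17, -63/17)ᵀ = (-3, -2)ᵀ

p = (-3, -2)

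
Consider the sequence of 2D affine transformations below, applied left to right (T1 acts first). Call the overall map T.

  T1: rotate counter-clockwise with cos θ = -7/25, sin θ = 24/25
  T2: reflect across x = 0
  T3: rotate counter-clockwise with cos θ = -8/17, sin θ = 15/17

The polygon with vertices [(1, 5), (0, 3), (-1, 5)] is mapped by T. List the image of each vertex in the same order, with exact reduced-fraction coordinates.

image vertices: (-851/425, 1993/425), (-261/425, 1248/425), (-19/425, 2167/425)

T1 rotate counter-clockwise with cos θ = -7/25, sin θ = 24/25: (1, 5) → (-127/25, -11/25); (0, 3) → (-72/25, -21/25); (-1, 5) → (-113/25, -59/25)
T2 reflect across x = 0: (-127/25, -11/25) → (127/25, -11/25); (-72/25, -21/25) → (72/25, -21/25); (-113/25, -59/25) → (113/25, -59/25)
T3 rotate counter-clockwise with cos θ = -8/17, sin θ = 15/17: (127/25, -11/25) → (-851/425, 1993/425); (72/25, -21/25) → (-261/425, 1248/425); (113/25, -59/25) → (-19/425, 2167/425)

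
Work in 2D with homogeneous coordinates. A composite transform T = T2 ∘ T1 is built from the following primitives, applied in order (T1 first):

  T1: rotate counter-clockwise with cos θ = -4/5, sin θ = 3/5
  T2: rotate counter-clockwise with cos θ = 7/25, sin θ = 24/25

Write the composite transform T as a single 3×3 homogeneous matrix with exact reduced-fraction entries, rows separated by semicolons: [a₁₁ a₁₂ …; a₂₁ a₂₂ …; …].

T1 = [-4/5 -3/5 0; 3/5 -4/5 0; 0 0 1]
T2·T1 = [-4/5 3/5 0; -3/5 -4/5 0; 0 0 1]

T = [-4/5 3/5 0; -3/5 -4/5 0; 0 0 1]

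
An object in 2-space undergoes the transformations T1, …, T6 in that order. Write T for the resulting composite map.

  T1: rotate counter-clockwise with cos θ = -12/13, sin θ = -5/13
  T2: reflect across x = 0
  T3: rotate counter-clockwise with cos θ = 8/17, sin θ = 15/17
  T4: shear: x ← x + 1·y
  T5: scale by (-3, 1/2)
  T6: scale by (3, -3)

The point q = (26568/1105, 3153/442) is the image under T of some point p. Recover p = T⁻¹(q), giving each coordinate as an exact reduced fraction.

T1 = [-12/13 5/13 0; -5/13 -12/13 0; 0 0 1]
T2·T1 = [12/13 -5/13 0; -5/13 -12/13 0; 0 0 1]
T3·…·T1 = [171/221 140/221 0; 140/221 -171/221 0; 0 0 1]
T4·…·T1 = [311/221 -31/221 0; 140/221 -171/221 0; 0 0 1]
T5·…·T1 = [-933/221 93/221 0; 70/221 -171/442 0; 0 0 1]
T6·…·T1 = [-2799/221 279/221 0; -210/221 513/442 0; 0 0 1]
det M = -27/2; M⁻¹ = [-19/221 62/663 0; -140/1989 622/663 0; 0 0 1]
M⁻¹ · (26568/1105, 3153/442)ᵀ = (-7/5, 5)ᵀ

p = (-7/5, 5)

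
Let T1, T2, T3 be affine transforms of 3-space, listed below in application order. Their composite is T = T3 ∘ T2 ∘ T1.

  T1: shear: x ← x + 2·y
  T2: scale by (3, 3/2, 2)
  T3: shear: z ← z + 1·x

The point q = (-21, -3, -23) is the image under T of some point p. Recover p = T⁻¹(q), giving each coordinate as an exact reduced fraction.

T1 = [1 2 0 0; 0 1 0 0; 0 0 1 0; 0 0 0 1]
T2·T1 = [3 6 0 0; 0 3/2 0 0; 0 0 2 0; 0 0 0 1]
T3·…·T1 = [3 6 0 0; 0 3/2 0 0; 3 6 2 0; 0 0 0 1]
det M = 9; M⁻¹ = [1/3 -4/3 0 0; 0 2/3 0 0; -1/2 0 1/2 0; 0 0 0 1]
M⁻¹ · (-21, -3, -23)ᵀ = (-3, -2, -1)ᵀ

p = (-3, -2, -1)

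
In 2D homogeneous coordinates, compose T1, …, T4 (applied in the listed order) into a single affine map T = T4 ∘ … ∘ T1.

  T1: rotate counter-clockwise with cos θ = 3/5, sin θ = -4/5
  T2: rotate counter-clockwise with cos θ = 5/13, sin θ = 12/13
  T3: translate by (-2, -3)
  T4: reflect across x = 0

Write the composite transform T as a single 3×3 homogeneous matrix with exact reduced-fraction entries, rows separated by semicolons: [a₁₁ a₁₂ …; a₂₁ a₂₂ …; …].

T1 = [3/5 4/5 0; -4/5 3/5 0; 0 0 1]
T2·T1 = [63/65 -16/65 0; 16/65 63/65 0; 0 0 1]
T3·…·T1 = [63/65 -16/65 -2; 16/65 63/65 -3; 0 0 1]
T4·…·T1 = [-63/65 16/65 2; 16/65 63/65 -3; 0 0 1]

T = [-63/65 16/65 2; 16/65 63/65 -3; 0 0 1]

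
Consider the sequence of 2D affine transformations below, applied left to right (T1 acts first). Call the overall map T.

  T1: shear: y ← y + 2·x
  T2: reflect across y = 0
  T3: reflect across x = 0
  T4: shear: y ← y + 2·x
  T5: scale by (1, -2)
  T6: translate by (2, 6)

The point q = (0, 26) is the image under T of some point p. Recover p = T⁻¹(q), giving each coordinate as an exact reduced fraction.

p = (2, 2)

T1 = [1 0 0; 2 1 0; 0 0 1]
T2·T1 = [1 0 0; -2 -1 0; 0 0 1]
T3·…·T1 = [-1 0 0; -2 -1 0; 0 0 1]
T4·…·T1 = [-1 0 0; -4 -1 0; 0 0 1]
T5·…·T1 = [-1 0 0; 8 2 0; 0 0 1]
T6·…·T1 = [-1 0 2; 8 2 6; 0 0 1]
det M = -2; M⁻¹ = [-1 0 2; 4 1/2 -11; 0 0 1]
M⁻¹ · (0, 26)ᵀ = (2, 2)ᵀ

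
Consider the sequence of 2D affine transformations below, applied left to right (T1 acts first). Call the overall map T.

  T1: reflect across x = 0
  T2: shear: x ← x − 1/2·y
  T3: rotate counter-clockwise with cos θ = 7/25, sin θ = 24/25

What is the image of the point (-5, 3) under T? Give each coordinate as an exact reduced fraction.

T1 reflect across x = 0: (-5, 3) → (5, 3)
T2 shear: x ← x − 1/2·y: (5, 3) → (7/2, 3)
T3 rotate counter-clockwise with cos θ = 7/25, sin θ = 24/25: (7/2, 3) → (-19/10, 21/5)

T(p) = (-19/10, 21/5)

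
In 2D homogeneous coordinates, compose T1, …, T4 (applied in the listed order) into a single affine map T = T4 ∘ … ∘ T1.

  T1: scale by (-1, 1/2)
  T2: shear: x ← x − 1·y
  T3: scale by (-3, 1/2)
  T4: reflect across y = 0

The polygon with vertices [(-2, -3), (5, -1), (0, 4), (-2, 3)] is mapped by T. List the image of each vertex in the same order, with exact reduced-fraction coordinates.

T1 scale by (-1, 1/2): (-2, -3) → (2, -3/2); (5, -1) → (-5, -1/2); (0, 4) → (0, 2); (-2, 3) → (2, 3/2)
T2 shear: x ← x − 1·y: (2, -3/2) → (7/2, -3/2); (-5, -1/2) → (-9/2, -1/2); (0, 2) → (-2, 2); (2, 3/2) → (1/2, 3/2)
T3 scale by (-3, 1/2): (7/2, -3/2) → (-21/2, -3/4); (-9/2, -1/2) → (27/2, -1/4); (-2, 2) → (6, 1); (1/2, 3/2) → (-3/2, 3/4)
T4 reflect across y = 0: (-21/2, -3/4) → (-21/2, 3/4); (27/2, -1/4) → (27/2, 1/4); (6, 1) → (6, -1); (-3/2, 3/4) → (-3/2, -3/4)

image vertices: (-21/2, 3/4), (27/2, 1/4), (6, -1), (-3/2, -3/4)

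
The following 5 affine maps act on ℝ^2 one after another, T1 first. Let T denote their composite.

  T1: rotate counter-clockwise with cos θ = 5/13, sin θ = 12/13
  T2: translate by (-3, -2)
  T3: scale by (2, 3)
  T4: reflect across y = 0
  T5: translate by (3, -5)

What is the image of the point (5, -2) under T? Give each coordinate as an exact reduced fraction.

T(p) = (59/13, -137/13)

T1 rotate counter-clockwise with cos θ = 5/13, sin θ = 12/13: (5, -2) → (49/13, 50/13)
T2 translate by (-3, -2): (49/13, 50/13) → (10/13, 24/13)
T3 scale by (2, 3): (10/13, 24/13) → (20/13, 72/13)
T4 reflect across y = 0: (20/13, 72/13) → (20/13, -72/13)
T5 translate by (3, -5): (20/13, -72/13) → (59/13, -137/13)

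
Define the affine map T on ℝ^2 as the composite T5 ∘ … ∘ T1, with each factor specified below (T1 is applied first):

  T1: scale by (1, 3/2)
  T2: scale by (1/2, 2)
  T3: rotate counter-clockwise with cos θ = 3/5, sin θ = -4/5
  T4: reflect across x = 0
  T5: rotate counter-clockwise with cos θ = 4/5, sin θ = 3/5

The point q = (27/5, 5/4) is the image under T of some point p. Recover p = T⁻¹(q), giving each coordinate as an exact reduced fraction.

p = (-5/2, -9/5)

T1 = [1 0 0; 0 3/2 0; 0 0 1]
T2·T1 = [1/2 0 0; 0 3 0; 0 0 1]
T3·…·T1 = [3/10 12/5 0; -2/5 9/5 0; 0 0 1]
T4·…·T1 = [-3/10 -12/5 0; -2/5 9/5 0; 0 0 1]
T5·…·T1 = [0 -3 0; -1/2 0 0; 0 0 1]
det M = -3/2; M⁻¹ = [0 -2 0; -1/3 0 0; 0 0 1]
M⁻¹ · (27/5, 5/4)ᵀ = (-5/2, -9/5)ᵀ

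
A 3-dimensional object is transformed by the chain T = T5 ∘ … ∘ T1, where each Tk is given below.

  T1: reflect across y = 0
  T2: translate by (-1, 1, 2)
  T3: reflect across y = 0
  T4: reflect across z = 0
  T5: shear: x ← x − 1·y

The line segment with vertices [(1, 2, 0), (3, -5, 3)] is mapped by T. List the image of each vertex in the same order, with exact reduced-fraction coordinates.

image vertices: (-1, 1, -2), (8, -6, -5)

T1 reflect across y = 0: (1, 2, 0) → (1, -2, 0); (3, -5, 3) → (3, 5, 3)
T2 translate by (-1, 1, 2): (1, -2, 0) → (0, -1, 2); (3, 5, 3) → (2, 6, 5)
T3 reflect across y = 0: (0, -1, 2) → (0, 1, 2); (2, 6, 5) → (2, -6, 5)
T4 reflect across z = 0: (0, 1, 2) → (0, 1, -2); (2, -6, 5) → (2, -6, -5)
T5 shear: x ← x − 1·y: (0, 1, -2) → (-1, 1, -2); (2, -6, -5) → (8, -6, -5)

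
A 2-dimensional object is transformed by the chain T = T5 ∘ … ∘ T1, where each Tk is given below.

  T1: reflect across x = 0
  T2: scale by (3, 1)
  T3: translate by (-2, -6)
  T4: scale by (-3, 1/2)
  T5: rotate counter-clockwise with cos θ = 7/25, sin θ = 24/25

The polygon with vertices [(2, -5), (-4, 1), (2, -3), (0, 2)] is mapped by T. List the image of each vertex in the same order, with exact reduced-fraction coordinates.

T1 reflect across x = 0: (2, -5) → (-2, -5); (-4, 1) → (4, 1); (2, -3) → (-2, -3); (0, 2) → (0, 2)
T2 scale by (3, 1): (-2, -5) → (-6, -5); (4, 1) → (12, 1); (-2, -3) → (-6, -3); (0, 2) → (0, 2)
T3 translate by (-2, -6): (-6, -5) → (-8, -11); (12, 1) → (10, -5); (-6, -3) → (-8, -9); (0, 2) → (-2, -4)
T4 scale by (-3, 1/2): (-8, -11) → (24, -11/2); (10, -5) → (-30, -5/2); (-8, -9) → (24, -9/2); (-2, -4) → (6, -2)
T5 rotate counter-clockwise with cos θ = 7/25, sin θ = 24/25: (24, -11/2) → (12, 43/2); (-30, -5/2) → (-6, -59/2); (24, -9/2) → (276/25, 1089/50); (6, -2) → (18/5, 26/5)

image vertices: (12, 43/2), (-6, -59/2), (276/25, 1089/50), (18/5, 26/5)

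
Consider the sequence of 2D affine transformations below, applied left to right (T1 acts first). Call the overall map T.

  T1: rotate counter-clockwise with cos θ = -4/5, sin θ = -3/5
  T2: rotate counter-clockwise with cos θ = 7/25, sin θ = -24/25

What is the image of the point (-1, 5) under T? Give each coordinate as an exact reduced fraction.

T1 rotate counter-clockwise with cos θ = -4/5, sin θ = -3/5: (-1, 5) → (19/5, -17/5)
T2 rotate counter-clockwise with cos θ = 7/25, sin θ = -24/25: (19/5, -17/5) → (-11/5, -23/5)

T(p) = (-11/5, -23/5)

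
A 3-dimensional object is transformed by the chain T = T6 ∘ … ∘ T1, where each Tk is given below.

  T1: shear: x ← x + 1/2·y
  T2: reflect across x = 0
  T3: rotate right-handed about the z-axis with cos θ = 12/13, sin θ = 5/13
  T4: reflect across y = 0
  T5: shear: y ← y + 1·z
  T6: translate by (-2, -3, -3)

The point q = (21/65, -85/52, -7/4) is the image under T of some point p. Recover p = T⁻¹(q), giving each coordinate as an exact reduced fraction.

p = (-8/5, -1, 5/4)

T1 = [1 1/2 0 0; 0 1 0 0; 0 0 1 0; 0 0 0 1]
T2·T1 = [-1 -1/2 0 0; 0 1 0 0; 0 0 1 0; 0 0 0 1]
T3·…·T1 = [-12/13 -11/13 0 0; -5/13 19/26 0 0; 0 0 1 0; 0 0 0 1]
T4·…·T1 = [-12/13 -11/13 0 0; 5/13 -19/26 0 0; 0 0 1 0; 0 0 0 1]
T5·…·T1 = [-12/13 -11/13 0 0; 5/13 -19/26 1 0; 0 0 1 0; 0 0 0 1]
T6·…·T1 = [-12/13 -11/13 0 -2; 5/13 -19/26 1 -3; 0 0 1 -3; 0 0 0 1]
det M = 1; M⁻¹ = [-19/26 11/13 -11/13 -19/13; -5/13 -12/13 12/13 -10/13; 0 0 1 3; 0 0 0 1]
M⁻¹ · (21/65, -85/52, -7/4)ᵀ = (-8/5, -1, 5/4)ᵀ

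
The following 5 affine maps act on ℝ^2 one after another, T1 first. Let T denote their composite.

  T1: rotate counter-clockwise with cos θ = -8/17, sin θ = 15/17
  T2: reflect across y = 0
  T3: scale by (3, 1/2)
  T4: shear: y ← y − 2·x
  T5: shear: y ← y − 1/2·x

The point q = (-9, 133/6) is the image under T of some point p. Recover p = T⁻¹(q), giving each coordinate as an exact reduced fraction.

p = (2, 7/3)

T1 = [-8/17 -15/17 0; 15/17 -8/17 0; 0 0 1]
T2·T1 = [-8/17 -15/17 0; -15/17 8/17 0; 0 0 1]
T3·…·T1 = [-24/17 -45/17 0; -15/34 4/17 0; 0 0 1]
T4·…·T1 = [-24/17 -45/17 0; 81/34 94/17 0; 0 0 1]
T5·…·T1 = [-24/17 -45/17 0; 105/34 233/34 0; 0 0 1]
det M = -3/2; M⁻¹ = [-233/51 -30/17 0; 35/17 16/17 0; 0 0 1]
M⁻¹ · (-9, 133/6)ᵀ = (2, 7/3)ᵀ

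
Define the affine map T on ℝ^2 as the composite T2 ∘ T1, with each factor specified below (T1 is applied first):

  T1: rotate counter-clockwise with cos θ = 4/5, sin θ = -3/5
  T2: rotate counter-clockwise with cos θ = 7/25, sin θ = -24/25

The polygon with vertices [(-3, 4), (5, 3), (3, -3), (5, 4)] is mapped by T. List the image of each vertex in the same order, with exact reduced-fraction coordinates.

image vertices: (24/5, 7/5), (131/125, -717/125), (-483/125, -219/125), (248/125, -761/125)

T1 rotate counter-clockwise with cos θ = 4/5, sin θ = -3/5: (-3, 4) → (0, 5); (5, 3) → (29/5, -3/5); (3, -3) → (3/5, -21/5); (5, 4) → (32/5, 1/5)
T2 rotate counter-clockwise with cos θ = 7/25, sin θ = -24/25: (0, 5) → (24/5, 7/5); (29/5, -3/5) → (131/125, -717/125); (3/5, -21/5) → (-483/125, -219/125); (32/5, 1/5) → (248/125, -761/125)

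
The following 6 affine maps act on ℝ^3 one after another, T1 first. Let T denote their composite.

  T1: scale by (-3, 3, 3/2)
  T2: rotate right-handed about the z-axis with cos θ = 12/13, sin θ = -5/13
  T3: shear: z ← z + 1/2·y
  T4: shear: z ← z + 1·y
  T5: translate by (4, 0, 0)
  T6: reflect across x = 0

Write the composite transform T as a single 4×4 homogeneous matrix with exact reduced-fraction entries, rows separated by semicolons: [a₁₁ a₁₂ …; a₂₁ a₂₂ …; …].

T1 = [-3 0 0 0; 0 3 0 0; 0 0 3/2 0; 0 0 0 1]
T2·T1 = [-36/13 15/13 0 0; 15/13 36/13 0 0; 0 0 3/2 0; 0 0 0 1]
T3·…·T1 = [-36/13 15/13 0 0; 15/13 36/13 0 0; 15/26 18/13 3/2 0; 0 0 0 1]
T4·…·T1 = [-36/13 15/13 0 0; 15/13 36/13 0 0; 45/26 54/13 3/2 0; 0 0 0 1]
T5·…·T1 = [-36/13 15/13 0 4; 15/13 36/13 0 0; 45/26 54/13 3/2 0; 0 0 0 1]
T6·…·T1 = [36/13 -15/13 0 -4; 15/13 36/13 0 0; 45/26 54/13 3/2 0; 0 0 0 1]

T = [36/13 -15/13 0 -4; 15/13 36/13 0 0; 45/26 54/13 3/2 0; 0 0 0 1]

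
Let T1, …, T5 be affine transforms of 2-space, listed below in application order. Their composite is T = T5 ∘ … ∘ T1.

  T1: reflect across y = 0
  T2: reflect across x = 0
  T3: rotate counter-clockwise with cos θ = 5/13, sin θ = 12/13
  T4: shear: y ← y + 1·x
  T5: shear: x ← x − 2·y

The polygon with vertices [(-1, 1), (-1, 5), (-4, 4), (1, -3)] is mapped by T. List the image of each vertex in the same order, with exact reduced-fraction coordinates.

T1 reflect across y = 0: (-1, 1) → (-1, -1); (-1, 5) → (-1, -5); (-4, 4) → (-4, -4); (1, -3) → (1, 3)
T2 reflect across x = 0: (-1, -1) → (1, -1); (-1, -5) → (1, -5); (-4, -4) → (4, -4); (1, 3) → (-1, 3)
T3 rotate counter-clockwise with cos θ = 5/13, sin θ = 12/13: (1, -1) → (17/13, 7/13); (1, -5) → (5, -1); (4, -4) → (68/13, 28/13); (-1, 3) → (-41/13, 3/13)
T4 shear: y ← y + 1·x: (17/13, 7/13) → (17/13, 24/13); (5, -1) → (5, 4); (68/13, 28/13) → (68/13, 96/13); (-41/13, 3/13) → (-41/13, -38/13)
T5 shear: x ← x − 2·y: (17/13, 24/13) → (-31/13, 24/13); (5, 4) → (-3, 4); (68/13, 96/13) → (-124/13, 96/13); (-41/13, -38/13) → (35/13, -38/13)

image vertices: (-31/13, 24/13), (-3, 4), (-124/13, 96/13), (35/13, -38/13)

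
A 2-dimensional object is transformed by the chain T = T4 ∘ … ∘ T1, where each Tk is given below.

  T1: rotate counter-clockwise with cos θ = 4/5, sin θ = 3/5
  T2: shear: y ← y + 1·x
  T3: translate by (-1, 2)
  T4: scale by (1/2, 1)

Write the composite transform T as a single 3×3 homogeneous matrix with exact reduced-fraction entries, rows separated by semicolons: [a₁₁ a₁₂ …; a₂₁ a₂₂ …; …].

T = [2/5 -3/10 -1/2; 7/5 1/5 2; 0 0 1]

T1 = [4/5 -3/5 0; 3/5 4/5 0; 0 0 1]
T2·T1 = [4/5 -3/5 0; 7/5 1/5 0; 0 0 1]
T3·…·T1 = [4/5 -3/5 -1; 7/5 1/5 2; 0 0 1]
T4·…·T1 = [2/5 -3/10 -1/2; 7/5 1/5 2; 0 0 1]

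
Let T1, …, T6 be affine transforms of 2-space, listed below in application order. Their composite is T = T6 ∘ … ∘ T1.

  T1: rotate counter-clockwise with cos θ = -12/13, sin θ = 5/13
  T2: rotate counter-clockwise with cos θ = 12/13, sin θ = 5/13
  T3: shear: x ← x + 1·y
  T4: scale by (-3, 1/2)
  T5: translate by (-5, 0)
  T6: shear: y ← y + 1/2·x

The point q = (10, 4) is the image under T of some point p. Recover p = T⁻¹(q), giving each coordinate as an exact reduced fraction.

p = (3, 2)

T1 = [-12/13 -5/13 0; 5/13 -12/13 0; 0 0 1]
T2·T1 = [-1 0 0; 0 -1 0; 0 0 1]
T3·…·T1 = [-1 -1 0; 0 -1 0; 0 0 1]
T4·…·T1 = [3 3 0; 0 -1/2 0; 0 0 1]
T5·…·T1 = [3 3 -5; 0 -1/2 0; 0 0 1]
T6·…·T1 = [3 3 -5; 3/2 1 -5/2; 0 0 1]
det M = -3/2; M⁻¹ = [-2/3 2 5/3; 1 -2 0; 0 0 1]
M⁻¹ · (10, 4)ᵀ = (3, 2)ᵀ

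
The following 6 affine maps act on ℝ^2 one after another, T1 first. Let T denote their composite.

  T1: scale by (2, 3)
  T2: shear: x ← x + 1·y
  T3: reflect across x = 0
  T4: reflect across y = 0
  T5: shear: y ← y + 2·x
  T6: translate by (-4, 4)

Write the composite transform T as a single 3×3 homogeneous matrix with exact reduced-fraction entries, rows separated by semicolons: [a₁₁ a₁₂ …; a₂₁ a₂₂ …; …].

T1 = [2 0 0; 0 3 0; 0 0 1]
T2·T1 = [2 3 0; 0 3 0; 0 0 1]
T3·…·T1 = [-2 -3 0; 0 3 0; 0 0 1]
T4·…·T1 = [-2 -3 0; 0 -3 0; 0 0 1]
T5·…·T1 = [-2 -3 0; -4 -9 0; 0 0 1]
T6·…·T1 = [-2 -3 -4; -4 -9 4; 0 0 1]

T = [-2 -3 -4; -4 -9 4; 0 0 1]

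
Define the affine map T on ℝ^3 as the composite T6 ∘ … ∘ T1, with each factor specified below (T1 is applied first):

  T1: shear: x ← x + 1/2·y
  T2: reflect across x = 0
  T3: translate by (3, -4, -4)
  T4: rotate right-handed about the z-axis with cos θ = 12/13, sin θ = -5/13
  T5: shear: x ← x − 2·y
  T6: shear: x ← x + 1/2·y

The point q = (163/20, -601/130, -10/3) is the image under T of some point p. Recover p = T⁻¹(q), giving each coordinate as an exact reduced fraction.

T1 = [1 1/2 0 0; 0 1 0 0; 0 0 1 0; 0 0 0 1]
T2·T1 = [-1 -1/2 0 0; 0 1 0 0; 0 0 1 0; 0 0 0 1]
T3·…·T1 = [-1 -1/2 0 3; 0 1 0 -4; 0 0 1 -4; 0 0 0 1]
T4·…·T1 = [-12/13 -1/13 0 16/13; 5/13 29/26 0 -63/13; 0 0 1 -4; 0 0 0 1]
T5·…·T1 = [-22/13 -30/13 0 142/13; 5/13 29/26 0 -63/13; 0 0 1 -4; 0 0 0 1]
T6·…·T1 = [-3/2 -7/4 0 17/2; 5/13 29/26 0 -63/13; 0 0 1 -4; 0 0 0 1]
det M = -1; M⁻¹ = [-29/26 -7/4 0 1; 5/13 3/2 0 4; 0 0 1 4; 0 0 0 1]
M⁻¹ · (163/20, -601/130, -10/3)ᵀ = (0, 1/5, 2/3)ᵀ

p = (0, 1/5, 2/3)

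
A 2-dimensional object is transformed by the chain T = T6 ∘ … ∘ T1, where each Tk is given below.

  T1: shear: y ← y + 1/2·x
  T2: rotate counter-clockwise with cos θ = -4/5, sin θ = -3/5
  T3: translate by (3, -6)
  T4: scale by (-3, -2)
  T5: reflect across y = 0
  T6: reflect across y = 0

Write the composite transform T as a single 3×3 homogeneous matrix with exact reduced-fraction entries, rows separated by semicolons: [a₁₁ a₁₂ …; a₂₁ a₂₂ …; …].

T = [3/2 -9/5 -9; 2 8/5 12; 0 0 1]

T1 = [1 0 0; 1/2 1 0; 0 0 1]
T2·T1 = [-1/2 3/5 0; -1 -4/5 0; 0 0 1]
T3·…·T1 = [-1/2 3/5 3; -1 -4/5 -6; 0 0 1]
T4·…·T1 = [3/2 -9/5 -9; 2 8/5 12; 0 0 1]
T5·…·T1 = [3/2 -9/5 -9; -2 -8/5 -12; 0 0 1]
T6·…·T1 = [3/2 -9/5 -9; 2 8/5 12; 0 0 1]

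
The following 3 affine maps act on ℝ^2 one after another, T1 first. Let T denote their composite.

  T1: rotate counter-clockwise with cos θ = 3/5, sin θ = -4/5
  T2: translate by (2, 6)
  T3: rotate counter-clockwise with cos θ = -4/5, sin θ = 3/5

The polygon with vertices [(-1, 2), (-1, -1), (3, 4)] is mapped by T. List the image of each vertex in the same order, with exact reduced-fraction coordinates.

image vertices: (-36/5, -23/5), (-21/5, -23/5), (-46/5, -3/5)

T1 rotate counter-clockwise with cos θ = 3/5, sin θ = -4/5: (-1, 2) → (1, 2); (-1, -1) → (-7/5, 1/5); (3, 4) → (5, 0)
T2 translate by (2, 6): (1, 2) → (3, 8); (-7/5, 1/5) → (3/5, 31/5); (5, 0) → (7, 6)
T3 rotate counter-clockwise with cos θ = -4/5, sin θ = 3/5: (3, 8) → (-36/5, -23/5); (3/5, 31/5) → (-21/5, -23/5); (7, 6) → (-46/5, -3/5)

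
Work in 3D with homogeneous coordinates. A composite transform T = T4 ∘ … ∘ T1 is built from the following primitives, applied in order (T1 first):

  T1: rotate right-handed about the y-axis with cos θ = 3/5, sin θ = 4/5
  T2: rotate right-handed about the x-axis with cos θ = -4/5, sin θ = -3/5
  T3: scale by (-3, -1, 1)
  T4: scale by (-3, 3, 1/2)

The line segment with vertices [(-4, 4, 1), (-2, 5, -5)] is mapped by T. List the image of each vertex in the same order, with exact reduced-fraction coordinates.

image vertices: (-72/5, 69/25, -68/25), (-234/5, 363/25, -47/50)

T1 rotate right-handed about the y-axis with cos θ = 3/5, sin θ = 4/5: (-4, 4, 1) → (-8/5, 4, 19/5); (-2, 5, -5) → (-26/5, 5, -7/5)
T2 rotate right-handed about the x-axis with cos θ = -4/5, sin θ = -3/5: (-8/5, 4, 19/5) → (-8/5, -23/25, -136/25); (-26/5, 5, -7/5) → (-26/5, -121/25, -47/25)
T3 scale by (-3, -1, 1): (-8/5, -23/25, -136/25) → (24/5, 23/25, -136/25); (-26/5, -121/25, -47/25) → (78/5, 121/25, -47/25)
T4 scale by (-3, 3, 1/2): (24/5, 23/25, -136/25) → (-72/5, 69/25, -68/25); (78/5, 121/25, -47/25) → (-234/5, 363/25, -47/50)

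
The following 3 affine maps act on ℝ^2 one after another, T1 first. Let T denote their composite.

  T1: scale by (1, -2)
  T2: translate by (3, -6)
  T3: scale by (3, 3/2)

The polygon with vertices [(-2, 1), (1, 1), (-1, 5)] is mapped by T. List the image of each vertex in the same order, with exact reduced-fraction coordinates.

T1 scale by (1, -2): (-2, 1) → (-2, -2); (1, 1) → (1, -2); (-1, 5) → (-1, -10)
T2 translate by (3, -6): (-2, -2) → (1, -8); (1, -2) → (4, -8); (-1, -10) → (2, -16)
T3 scale by (3, 3/2): (1, -8) → (3, -12); (4, -8) → (12, -12); (2, -16) → (6, -24)

image vertices: (3, -12), (12, -12), (6, -24)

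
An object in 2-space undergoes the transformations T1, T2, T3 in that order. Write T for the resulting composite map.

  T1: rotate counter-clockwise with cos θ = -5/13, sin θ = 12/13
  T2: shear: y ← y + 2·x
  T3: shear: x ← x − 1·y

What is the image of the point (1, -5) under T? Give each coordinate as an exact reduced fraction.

T1 rotate counter-clockwise with cos θ = -5/13, sin θ = 12/13: (1, -5) → (55/13, 37/13)
T2 shear: y ← y + 2·x: (55/13, 37/13) → (55/13, 147/13)
T3 shear: x ← x − 1·y: (55/13, 147/13) → (-92/13, 147/13)

T(p) = (-92/13, 147/13)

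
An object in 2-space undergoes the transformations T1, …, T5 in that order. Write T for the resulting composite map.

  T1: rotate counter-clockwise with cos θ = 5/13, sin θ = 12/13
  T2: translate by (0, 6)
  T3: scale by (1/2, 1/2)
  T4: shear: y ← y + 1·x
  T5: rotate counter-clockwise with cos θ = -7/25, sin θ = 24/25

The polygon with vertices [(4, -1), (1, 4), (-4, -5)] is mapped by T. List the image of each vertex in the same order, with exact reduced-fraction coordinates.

T1 rotate counter-clockwise with cos θ = 5/13, sin θ = 12/13: (4, -1) → (32/13, 43/13); (1, 4) → (-43/13, 32/13); (-4, -5) → (40/13, -73/13)
T2 translate by (0, 6): (32/13, 43/13) → (32/13, 121/13); (-43/13, 32/13) → (-43/13, 110/13); (40/13, -73/13) → (40/13, 5/13)
T3 scale by (1/2, 1/2): (32/13, 121/13) → (16/13, 121/26); (-43/13, 110/13) → (-43/26, 55/13); (40/13, 5/13) → (20/13, 5/26)
T4 shear: y ← y + 1·x: (16/13, 121/26) → (16/13, 153/26); (-43/26, 55/13) → (-43/26, 67/26); (20/13, 5/26) → (20/13, 45/26)
T5 rotate counter-clockwise with cos θ = -7/25, sin θ = 24/25: (16/13, 153/26) → (-1948/325, -303/650); (-43/26, 67/26) → (-1307/650, -1501/650); (20/13, 45/26) → (-136/65, 129/130)

image vertices: (-1948/325, -303/650), (-1307/650, -1501/650), (-136/65, 129/130)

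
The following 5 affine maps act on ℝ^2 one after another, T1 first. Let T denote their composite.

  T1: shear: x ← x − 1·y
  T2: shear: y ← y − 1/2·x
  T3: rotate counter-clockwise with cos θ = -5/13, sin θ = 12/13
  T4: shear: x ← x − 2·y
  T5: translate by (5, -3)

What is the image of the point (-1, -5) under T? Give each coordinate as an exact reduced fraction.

T1 shear: x ← x − 1·y: (-1, -5) → (4, -5)
T2 shear: y ← y − 1/2·x: (4, -5) → (4, -7)
T3 rotate counter-clockwise with cos θ = -5/13, sin θ = 12/13: (4, -7) → (64/13, 83/13)
T4 shear: x ← x − 2·y: (64/13, 83/13) → (-102/13, 83/13)
T5 translate by (5, -3): (-102/13, 83/13) → (-37/13, 44/13)

T(p) = (-37/13, 44/13)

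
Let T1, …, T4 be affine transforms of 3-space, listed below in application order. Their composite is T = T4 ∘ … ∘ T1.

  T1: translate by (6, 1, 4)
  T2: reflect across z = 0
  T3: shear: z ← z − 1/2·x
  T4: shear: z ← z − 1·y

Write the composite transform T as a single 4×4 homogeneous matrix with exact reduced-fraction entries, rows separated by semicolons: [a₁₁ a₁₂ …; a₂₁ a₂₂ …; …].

T1 = [1 0 0 6; 0 1 0 1; 0 0 1 4; 0 0 0 1]
T2·T1 = [1 0 0 6; 0 1 0 1; 0 0 -1 -4; 0 0 0 1]
T3·…·T1 = [1 0 0 6; 0 1 0 1; -1/2 0 -1 -7; 0 0 0 1]
T4·…·T1 = [1 0 0 6; 0 1 0 1; -1/2 -1 -1 -8; 0 0 0 1]

T = [1 0 0 6; 0 1 0 1; -1/2 -1 -1 -8; 0 0 0 1]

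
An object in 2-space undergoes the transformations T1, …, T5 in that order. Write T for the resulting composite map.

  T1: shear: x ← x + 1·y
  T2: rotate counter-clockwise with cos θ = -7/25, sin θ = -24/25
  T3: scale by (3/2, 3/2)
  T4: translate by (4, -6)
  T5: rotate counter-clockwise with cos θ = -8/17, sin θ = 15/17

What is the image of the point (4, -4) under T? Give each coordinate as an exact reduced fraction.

T1 shear: x ← x + 1·y: (4, -4) → (0, -4)
T2 rotate counter-clockwise with cos θ = -7/25, sin θ = -24/25: (0, -4) → (-96/25, 28/25)
T3 scale by (3/2, 3/2): (-96/25, 28/25) → (-144/25, 42/25)
T4 translate by (4, -6): (-144/25, 42/25) → (-44/25, -108/25)
T5 rotate counter-clockwise with cos θ = -8/17, sin θ = 15/17: (-44/25, -108/25) → (116/25, 12/25)

T(p) = (116/25, 12/25)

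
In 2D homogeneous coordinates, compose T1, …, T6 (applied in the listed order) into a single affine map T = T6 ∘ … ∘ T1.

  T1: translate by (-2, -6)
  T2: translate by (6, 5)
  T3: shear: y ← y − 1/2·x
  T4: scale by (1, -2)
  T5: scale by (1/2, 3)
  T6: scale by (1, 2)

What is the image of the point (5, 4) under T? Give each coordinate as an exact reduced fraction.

T(p) = (9/2, 18)

T1 translate by (-2, -6): (5, 4) → (3, -2)
T2 translate by (6, 5): (3, -2) → (9, 3)
T3 shear: y ← y − 1/2·x: (9, 3) → (9, -3/2)
T4 scale by (1, -2): (9, -3/2) → (9, 3)
T5 scale by (1/2, 3): (9, 3) → (9/2, 9)
T6 scale by (1, 2): (9/2, 9) → (9/2, 18)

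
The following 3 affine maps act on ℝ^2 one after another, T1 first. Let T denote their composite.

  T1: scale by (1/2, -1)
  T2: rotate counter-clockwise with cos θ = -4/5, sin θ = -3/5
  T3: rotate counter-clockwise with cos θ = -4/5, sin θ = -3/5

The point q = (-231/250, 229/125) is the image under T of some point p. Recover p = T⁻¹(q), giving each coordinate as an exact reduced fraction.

p = (3, -7/5)

T1 = [1/2 0 0; 0 -1 0; 0 0 1]
T2·T1 = [-2/5 -3/5 0; -3/10 4/5 0; 0 0 1]
T3·…·T1 = [7/50 24/25 0; 12/25 -7/25 0; 0 0 1]
det M = -1/2; M⁻¹ = [14/25 48/25 0; 24/25 -7/25 0; 0 0 1]
M⁻¹ · (-231/250, 229/125)ᵀ = (3, -7/5)ᵀ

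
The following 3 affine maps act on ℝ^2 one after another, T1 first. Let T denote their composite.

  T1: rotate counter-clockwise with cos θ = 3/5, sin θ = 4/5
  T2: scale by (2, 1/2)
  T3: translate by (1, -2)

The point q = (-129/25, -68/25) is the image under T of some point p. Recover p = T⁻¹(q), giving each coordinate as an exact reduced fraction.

p = (-3, 8/5)

T1 = [3/5 -4/5 0; 4/5 3/5 0; 0 0 1]
T2·T1 = [6/5 -8/5 0; 2/5 3/10 0; 0 0 1]
T3·…·T1 = [6/5 -8/5 1; 2/5 3/10 -2; 0 0 1]
det M = 1; M⁻¹ = [3/10 8/5 29/10; -2/5 6/5 14/5; 0 0 1]
M⁻¹ · (-129/25, -68/25)ᵀ = (-3, 8/5)ᵀ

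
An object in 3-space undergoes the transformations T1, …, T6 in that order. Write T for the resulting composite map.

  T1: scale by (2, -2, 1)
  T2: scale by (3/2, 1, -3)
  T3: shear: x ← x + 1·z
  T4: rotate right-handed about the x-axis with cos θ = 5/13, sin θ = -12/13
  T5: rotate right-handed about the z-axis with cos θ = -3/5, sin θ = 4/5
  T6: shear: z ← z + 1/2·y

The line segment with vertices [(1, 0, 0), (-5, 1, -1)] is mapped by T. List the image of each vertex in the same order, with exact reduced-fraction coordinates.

image vertices: (-9/5, 12/5, 6/5), (28/5, -54/5, -12/5)

T1 scale by (2, -2, 1): (1, 0, 0) → (2, 0, 0); (-5, 1, -1) → (-10, -2, -1)
T2 scale by (3/2, 1, -3): (2, 0, 0) → (3, 0, 0); (-10, -2, -1) → (-15, -2, 3)
T3 shear: x ← x + 1·z: (3, 0, 0) → (3, 0, 0); (-15, -2, 3) → (-12, -2, 3)
T4 rotate right-handed about the x-axis with cos θ = 5/13, sin θ = -12/13: (3, 0, 0) → (3, 0, 0); (-12, -2, 3) → (-12, 2, 3)
T5 rotate right-handed about the z-axis with cos θ = -3/5, sin θ = 4/5: (3, 0, 0) → (-9/5, 12/5, 0); (-12, 2, 3) → (28/5, -54/5, 3)
T6 shear: z ← z + 1/2·y: (-9/5, 12/5, 0) → (-9/5, 12/5, 6/5); (28/5, -54/5, 3) → (28/5, -54/5, -12/5)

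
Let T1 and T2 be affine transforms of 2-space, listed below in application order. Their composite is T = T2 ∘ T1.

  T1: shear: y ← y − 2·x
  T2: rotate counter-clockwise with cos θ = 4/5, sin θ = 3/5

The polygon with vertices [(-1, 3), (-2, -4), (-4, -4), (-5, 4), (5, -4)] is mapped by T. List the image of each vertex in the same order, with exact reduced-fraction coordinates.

image vertices: (-19/5, 17/5), (-8/5, -6/5), (-28/5, 4/5), (-62/5, 41/5), (62/5, -41/5)

T1 shear: y ← y − 2·x: (-1, 3) → (-1, 5); (-2, -4) → (-2, 0); (-4, -4) → (-4, 4); (-5, 4) → (-5, 14); (5, -4) → (5, -14)
T2 rotate counter-clockwise with cos θ = 4/5, sin θ = 3/5: (-1, 5) → (-19/5, 17/5); (-2, 0) → (-8/5, -6/5); (-4, 4) → (-28/5, 4/5); (-5, 14) → (-62/5, 41/5); (5, -14) → (62/5, -41/5)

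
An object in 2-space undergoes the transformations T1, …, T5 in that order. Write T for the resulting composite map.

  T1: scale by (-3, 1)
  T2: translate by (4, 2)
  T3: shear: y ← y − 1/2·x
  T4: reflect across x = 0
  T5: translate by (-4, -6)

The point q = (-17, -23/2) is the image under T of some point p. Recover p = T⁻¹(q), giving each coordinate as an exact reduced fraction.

p = (-3, -1)

T1 = [-3 0 0; 0 1 0; 0 0 1]
T2·T1 = [-3 0 4; 0 1 2; 0 0 1]
T3·…·T1 = [-3 0 4; 3/2 1 0; 0 0 1]
T4·…·T1 = [3 0 -4; 3/2 1 0; 0 0 1]
T5·…·T1 = [3 0 -8; 3/2 1 -6; 0 0 1]
det M = 3; M⁻¹ = [1/3 0 8/3; -1/2 1 2; 0 0 1]
M⁻¹ · (-17, -23/2)ᵀ = (-3, -1)ᵀ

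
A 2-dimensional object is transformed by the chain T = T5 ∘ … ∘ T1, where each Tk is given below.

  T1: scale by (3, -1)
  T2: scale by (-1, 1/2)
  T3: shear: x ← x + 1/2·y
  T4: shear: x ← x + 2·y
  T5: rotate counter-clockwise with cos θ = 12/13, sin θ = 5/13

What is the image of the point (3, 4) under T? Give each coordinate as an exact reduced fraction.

T(p) = (-158/13, -94/13)

T1 scale by (3, -1): (3, 4) → (9, -4)
T2 scale by (-1, 1/2): (9, -4) → (-9, -2)
T3 shear: x ← x + 1/2·y: (-9, -2) → (-10, -2)
T4 shear: x ← x + 2·y: (-10, -2) → (-14, -2)
T5 rotate counter-clockwise with cos θ = 12/13, sin θ = 5/13: (-14, -2) → (-158/13, -94/13)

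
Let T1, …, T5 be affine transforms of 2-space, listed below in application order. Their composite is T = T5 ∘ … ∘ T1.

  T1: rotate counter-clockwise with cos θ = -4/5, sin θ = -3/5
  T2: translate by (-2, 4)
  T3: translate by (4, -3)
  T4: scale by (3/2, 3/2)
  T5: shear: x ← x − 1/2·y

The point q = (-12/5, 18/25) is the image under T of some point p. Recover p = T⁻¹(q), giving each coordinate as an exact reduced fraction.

p = (3, -8/5)

T1 = [-4/5 3/5 0; -3/5 -4/5 0; 0 0 1]
T2·T1 = [-4/5 3/5 -2; -3/5 -4/5 4; 0 0 1]
T3·…·T1 = [-4/5 3/5 2; -3/5 -4/5 1; 0 0 1]
T4·…·T1 = [-6/5 9/10 3; -9/10 -6/5 3/2; 0 0 1]
T5·…·T1 = [-3/4 3/2 9/4; -9/10 -6/5 3/2; 0 0 1]
det M = 9/4; M⁻¹ = [-8/15 -2/3 11/5; 2/5 -1/3 -2/5; 0 0 1]
M⁻¹ · (-12/5, 18/25)ᵀ = (3, -8/5)ᵀ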